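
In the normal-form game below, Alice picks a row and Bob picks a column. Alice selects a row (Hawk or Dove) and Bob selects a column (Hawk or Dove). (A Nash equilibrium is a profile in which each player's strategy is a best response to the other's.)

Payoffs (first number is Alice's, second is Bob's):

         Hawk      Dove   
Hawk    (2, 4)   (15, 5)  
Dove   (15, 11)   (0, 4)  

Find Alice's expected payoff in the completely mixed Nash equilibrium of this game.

First find y, the probability Bob plays Hawk, from Alice's indifference between Hawk and Dove: 2y + 15(1−y) = 15y, giving y = 15/28.
Since Alice is indifferent in equilibrium, Alice's expected payoff equals the payoff from either row against (15/28, 13/28). Using Hawk: 2(15/28) + 15(13/28) = 225/28.

225/28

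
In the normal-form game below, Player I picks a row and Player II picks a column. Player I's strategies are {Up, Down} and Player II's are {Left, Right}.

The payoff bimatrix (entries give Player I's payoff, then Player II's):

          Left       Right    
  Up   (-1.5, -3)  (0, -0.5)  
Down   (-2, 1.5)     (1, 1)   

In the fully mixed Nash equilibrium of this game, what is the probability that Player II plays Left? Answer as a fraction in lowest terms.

2/3

Let q be the probability that Player II plays Left. In a completely mixed equilibrium, Player I must be indifferent between Up and Down.
Player I's expected payoff from Up is −1.5q; from Down it is −2q + (1−q).
Setting these equal: −1.5q = −3q + 1, so q = 2/3.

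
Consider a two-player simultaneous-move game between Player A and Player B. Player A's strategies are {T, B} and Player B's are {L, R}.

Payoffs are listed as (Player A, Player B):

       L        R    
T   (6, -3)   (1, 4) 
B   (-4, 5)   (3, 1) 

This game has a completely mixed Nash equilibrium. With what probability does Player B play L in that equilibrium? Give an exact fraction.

1/6

Let c be the probability that Player B plays L. In a completely mixed equilibrium, Player A must be indifferent between T and B.
Player A's expected payoff from T is 6c + (1−c); from B it is −4c + 3(1−c).
Setting these equal: 5c + 1 = −7c + 3, so c = 1/6.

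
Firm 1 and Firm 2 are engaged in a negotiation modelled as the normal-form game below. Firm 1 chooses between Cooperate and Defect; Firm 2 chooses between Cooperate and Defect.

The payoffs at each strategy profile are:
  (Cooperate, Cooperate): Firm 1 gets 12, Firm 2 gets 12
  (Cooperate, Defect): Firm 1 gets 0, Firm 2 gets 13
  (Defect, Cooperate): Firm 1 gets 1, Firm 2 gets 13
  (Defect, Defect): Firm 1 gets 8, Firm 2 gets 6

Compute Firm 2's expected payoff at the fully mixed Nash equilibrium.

First find p, the probability Firm 1 plays Cooperate, from Firm 2's indifference between Cooperate and Defect: 12p + 13(1−p) = 13p + 6(1−p), giving p = 7/8.
Since Firm 2 is indifferent in equilibrium, Firm 2's expected payoff equals the payoff from either column against (7/8, 1/8). Using Cooperate: 12(7/8) + 13(1/8) = 97/8.

97/8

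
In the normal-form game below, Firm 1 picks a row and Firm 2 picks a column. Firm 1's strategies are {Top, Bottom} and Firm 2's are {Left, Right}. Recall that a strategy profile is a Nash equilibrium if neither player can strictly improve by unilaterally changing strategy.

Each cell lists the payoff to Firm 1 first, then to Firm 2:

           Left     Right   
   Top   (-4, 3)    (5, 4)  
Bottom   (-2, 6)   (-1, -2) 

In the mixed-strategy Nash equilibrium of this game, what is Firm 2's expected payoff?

First find p, the probability Firm 1 plays Top, from Firm 2's indifference between Left and Right: 3p + 6(1−p) = 4p − 2(1−p), giving p = 8/9.
Since Firm 2 is indifferent in equilibrium, Firm 2's expected payoff equals the payoff from either column against (8/9, 1/9). Using Left: 3(8/9) + 6(1/9) = 10/3.

10/3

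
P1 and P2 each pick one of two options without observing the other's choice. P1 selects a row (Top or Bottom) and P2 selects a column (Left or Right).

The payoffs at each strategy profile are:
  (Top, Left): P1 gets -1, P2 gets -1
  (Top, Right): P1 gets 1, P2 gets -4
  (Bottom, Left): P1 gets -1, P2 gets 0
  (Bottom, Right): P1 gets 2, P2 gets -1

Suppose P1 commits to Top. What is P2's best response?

Against Top, P2 earns -1 from Left and -4 from Right.
So Left is the best response.

Left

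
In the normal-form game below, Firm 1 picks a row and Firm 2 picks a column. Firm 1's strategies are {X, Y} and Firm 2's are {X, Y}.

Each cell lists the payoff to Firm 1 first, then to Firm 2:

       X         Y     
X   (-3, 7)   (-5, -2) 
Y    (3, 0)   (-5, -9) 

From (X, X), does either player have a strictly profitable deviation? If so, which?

Firm 1

Firm 1 at (X, X) earns -3; deviating to Y yields 3 — a strict improvement.
Firm 2 earns 7; deviating to Y yields -2 — not better.
Only Firm 1 has a strictly profitable deviation.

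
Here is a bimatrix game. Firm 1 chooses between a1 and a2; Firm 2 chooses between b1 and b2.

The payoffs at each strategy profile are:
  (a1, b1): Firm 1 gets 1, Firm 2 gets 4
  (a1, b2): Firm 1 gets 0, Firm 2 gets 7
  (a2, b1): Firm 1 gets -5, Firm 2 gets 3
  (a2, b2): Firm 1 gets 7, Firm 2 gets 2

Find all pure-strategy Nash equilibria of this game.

none

(a1, b1): Firm 2 prefers b2 (7 > 4) — not an equilibrium.
(a1, b2): Firm 1 prefers a2 (7 > 0) — not an equilibrium.
(a2, b1): Firm 1 prefers a1 (1 > -5) — not an equilibrium.
(a2, b2): Firm 2 prefers b1 (3 > 2) — not an equilibrium.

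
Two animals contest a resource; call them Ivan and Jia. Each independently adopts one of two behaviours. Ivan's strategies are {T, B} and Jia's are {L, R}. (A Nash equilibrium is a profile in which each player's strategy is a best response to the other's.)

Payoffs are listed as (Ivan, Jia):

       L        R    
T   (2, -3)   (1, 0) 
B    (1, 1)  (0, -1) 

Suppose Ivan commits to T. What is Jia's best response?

R

Against T, Jia earns -3 from L and 0 from R.
So R is the best response.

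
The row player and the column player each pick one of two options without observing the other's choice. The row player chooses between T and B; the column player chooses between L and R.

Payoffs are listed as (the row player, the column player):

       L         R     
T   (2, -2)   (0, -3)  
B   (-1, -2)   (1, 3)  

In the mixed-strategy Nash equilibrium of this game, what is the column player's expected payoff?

First find x, the probability the row player plays T, from the column player's indifference between L and R: −2x − 2(1−x) = −3x + 3(1−x), giving x = 5/6.
Since the column player is indifferent in equilibrium, the column player's expected payoff equals the payoff from either column against (5/6, 1/6). Using L: −2(5/6) − 2(1/6) = -2.

-2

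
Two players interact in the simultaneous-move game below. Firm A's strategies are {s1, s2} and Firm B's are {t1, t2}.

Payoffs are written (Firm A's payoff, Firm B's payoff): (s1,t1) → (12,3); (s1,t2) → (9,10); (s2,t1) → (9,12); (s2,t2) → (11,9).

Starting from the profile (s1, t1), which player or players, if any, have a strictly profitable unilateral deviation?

Firm A at (s1, t1) earns 12; deviating to s2 yields 9 — not better.
Firm B earns 3; deviating to t2 yields 10 — a strict improvement.
Only Firm B has a strictly profitable deviation.

Firm B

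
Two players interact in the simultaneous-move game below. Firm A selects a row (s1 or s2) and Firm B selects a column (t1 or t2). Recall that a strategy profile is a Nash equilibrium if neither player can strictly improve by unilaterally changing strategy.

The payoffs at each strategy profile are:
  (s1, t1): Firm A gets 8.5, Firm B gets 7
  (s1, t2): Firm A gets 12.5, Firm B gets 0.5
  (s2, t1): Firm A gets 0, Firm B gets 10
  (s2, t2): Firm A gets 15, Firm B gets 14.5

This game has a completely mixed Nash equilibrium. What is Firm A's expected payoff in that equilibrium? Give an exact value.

First find y, the probability Firm B plays t1, from Firm A's indifference between s1 and s2: 8.5y + 12.5(1−y) = 15(1−y), giving y = 5/22.
Since Firm A is indifferent in equilibrium, Firm A's expected payoff equals the payoff from either row against (5/22, 17/22). Using s1: 8.5(5/22) + 12.5(17/22) = 255/22.

255/22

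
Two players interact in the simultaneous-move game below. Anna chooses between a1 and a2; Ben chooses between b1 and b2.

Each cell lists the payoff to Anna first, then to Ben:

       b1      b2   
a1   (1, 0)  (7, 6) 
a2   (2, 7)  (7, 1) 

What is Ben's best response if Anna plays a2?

b1

Against a2, Ben earns 7 from b1 and 1 from b2.
So b1 is the best response.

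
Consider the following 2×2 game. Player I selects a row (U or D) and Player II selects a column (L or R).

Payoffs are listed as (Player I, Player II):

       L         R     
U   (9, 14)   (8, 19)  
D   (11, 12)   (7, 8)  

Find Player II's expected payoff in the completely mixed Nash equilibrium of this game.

116/9

First find p, the probability Player I plays U, from Player II's indifference between L and R: 14p + 12(1−p) = 19p + 8(1−p), giving p = 4/9.
Since Player II is indifferent in equilibrium, Player II's expected payoff equals the payoff from either column against (4/9, 5/9). Using L: 14(4/9) + 12(5/9) = 116/9.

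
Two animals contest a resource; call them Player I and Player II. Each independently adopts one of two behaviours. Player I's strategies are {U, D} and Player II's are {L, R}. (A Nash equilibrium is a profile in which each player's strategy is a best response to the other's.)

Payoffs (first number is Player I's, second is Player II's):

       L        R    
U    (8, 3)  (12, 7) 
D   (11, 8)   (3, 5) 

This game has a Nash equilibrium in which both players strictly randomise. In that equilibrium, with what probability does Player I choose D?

4/7

Let p be the probability that Player I plays U. In a completely mixed equilibrium, Player II must be indifferent between L and R.
Player II's expected payoff from L is 3p + 8(1−p); from R it is 7p + 5(1−p).
Setting these equal: −5p + 8 = 2p + 5, so p = 3/7.
Therefore Player I plays D with probability 1 − 3/7 = 4/7.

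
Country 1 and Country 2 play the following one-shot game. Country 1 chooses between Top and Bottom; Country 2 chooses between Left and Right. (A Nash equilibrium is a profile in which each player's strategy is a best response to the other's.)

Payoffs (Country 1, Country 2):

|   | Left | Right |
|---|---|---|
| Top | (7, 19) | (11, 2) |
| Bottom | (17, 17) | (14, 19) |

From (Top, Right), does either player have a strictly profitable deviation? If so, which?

Country 1 at (Top, Right) earns 11; deviating to Bottom yields 14 — a strict improvement.
Country 2 earns 2; deviating to Left yields 19 — a strict improvement.
Both Country 1 and Country 2 have strictly profitable deviations.

Both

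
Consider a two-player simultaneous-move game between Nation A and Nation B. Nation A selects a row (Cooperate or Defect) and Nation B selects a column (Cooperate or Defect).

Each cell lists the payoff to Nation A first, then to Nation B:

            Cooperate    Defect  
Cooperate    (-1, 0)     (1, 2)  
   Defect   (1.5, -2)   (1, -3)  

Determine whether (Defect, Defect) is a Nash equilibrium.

No

At (Defect, Defect), Nation A earns 1; switching to Cooperate would give 1, so Nation A has no profitable deviation.
Nation B earns -3; switching to Cooperate would give -2, so Nation B would deviate.
Since at least one player can profitably deviate, this is not a Nash equilibrium.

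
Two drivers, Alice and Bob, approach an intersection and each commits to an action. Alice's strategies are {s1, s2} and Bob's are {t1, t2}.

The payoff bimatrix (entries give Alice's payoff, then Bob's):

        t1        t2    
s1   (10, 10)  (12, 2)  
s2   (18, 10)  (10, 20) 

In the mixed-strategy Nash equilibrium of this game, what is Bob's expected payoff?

10

First find x, the probability Alice plays s1, from Bob's indifference between t1 and t2: 10x + 10(1−x) = 2x + 20(1−x), giving x = 5/9.
Since Bob is indifferent in equilibrium, Bob's expected payoff equals the payoff from either column against (5/9, 4/9). Using t1: 10(5/9) + 10(4/9) = 10.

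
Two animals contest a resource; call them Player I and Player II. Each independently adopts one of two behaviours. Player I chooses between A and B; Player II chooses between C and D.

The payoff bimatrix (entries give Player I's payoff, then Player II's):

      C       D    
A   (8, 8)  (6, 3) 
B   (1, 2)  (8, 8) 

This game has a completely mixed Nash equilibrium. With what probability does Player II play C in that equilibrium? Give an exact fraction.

Let q be the probability that Player II plays C. In a completely mixed equilibrium, Player I must be indifferent between A and B.
Player I's expected payoff from A is 8q + 6(1−q); from B it is q + 8(1−q).
Setting these equal: 2q + 6 = −7q + 8, so q = 2/9.

2/9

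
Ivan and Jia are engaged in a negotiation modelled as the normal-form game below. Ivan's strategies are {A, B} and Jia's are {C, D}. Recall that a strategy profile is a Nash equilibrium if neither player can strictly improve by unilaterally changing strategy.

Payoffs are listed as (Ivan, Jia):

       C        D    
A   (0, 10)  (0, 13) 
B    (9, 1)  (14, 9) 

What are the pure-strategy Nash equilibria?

(B, D)

(A, C): Ivan prefers B (9 > 0); Jia prefers D (13 > 10) — not an equilibrium.
(A, D): Ivan prefers B (14 > 0) — not an equilibrium.
(B, C): Jia prefers D (9 > 1) — not an equilibrium.
(B, D): Ivan gets 14 ≥ 0 from A, and Jia gets 9 ≥ 1 from C — Nash equilibrium.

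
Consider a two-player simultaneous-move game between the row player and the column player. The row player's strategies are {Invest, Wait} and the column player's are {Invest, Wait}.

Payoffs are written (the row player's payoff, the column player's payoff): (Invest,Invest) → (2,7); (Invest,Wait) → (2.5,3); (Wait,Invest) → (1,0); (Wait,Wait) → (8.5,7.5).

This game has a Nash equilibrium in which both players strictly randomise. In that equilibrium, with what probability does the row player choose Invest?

Let x be the probability that the row player plays Invest. In a completely mixed equilibrium, the column player must be indifferent between Invest and Wait.
The column player's expected payoff from Invest is 7x; from Wait it is 3x + 7.5(1−x).
Setting these equal: 7x = −4.5x + 7.5, so x = 15/23.

15/23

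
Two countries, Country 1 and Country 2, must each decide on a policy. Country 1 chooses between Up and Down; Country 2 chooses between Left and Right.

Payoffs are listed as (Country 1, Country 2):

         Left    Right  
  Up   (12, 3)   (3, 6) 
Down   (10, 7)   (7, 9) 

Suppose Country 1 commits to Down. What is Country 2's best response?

Against Down, Country 2 earns 7 from Left and 9 from Right.
So Right is the best response.

Right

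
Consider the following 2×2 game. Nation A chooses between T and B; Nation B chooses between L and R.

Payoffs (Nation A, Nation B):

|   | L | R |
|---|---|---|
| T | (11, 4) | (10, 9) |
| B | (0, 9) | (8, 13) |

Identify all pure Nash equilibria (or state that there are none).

(T, R)

(T, L): Nation B prefers R (9 > 4) — not an equilibrium.
(T, R): Nation A gets 10 ≥ 8 from B, and Nation B gets 9 ≥ 4 from L — Nash equilibrium.
(B, L): Nation A prefers T (11 > 0); Nation B prefers R (13 > 9) — not an equilibrium.
(B, R): Nation A prefers T (10 > 8) — not an equilibrium.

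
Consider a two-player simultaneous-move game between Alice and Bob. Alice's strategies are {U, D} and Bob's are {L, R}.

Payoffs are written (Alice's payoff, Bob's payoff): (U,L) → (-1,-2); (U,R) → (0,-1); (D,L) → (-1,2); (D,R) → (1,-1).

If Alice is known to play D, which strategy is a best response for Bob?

Against D, Bob earns 2 from L and -1 from R.
So L is the best response.

L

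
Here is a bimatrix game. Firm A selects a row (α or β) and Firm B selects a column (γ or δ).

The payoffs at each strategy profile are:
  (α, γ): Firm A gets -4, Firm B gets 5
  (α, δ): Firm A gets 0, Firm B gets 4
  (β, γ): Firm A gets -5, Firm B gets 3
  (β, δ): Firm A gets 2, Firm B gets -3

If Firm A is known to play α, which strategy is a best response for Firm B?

Against α, Firm B earns 5 from γ and 4 from δ.
So γ is the best response.

γ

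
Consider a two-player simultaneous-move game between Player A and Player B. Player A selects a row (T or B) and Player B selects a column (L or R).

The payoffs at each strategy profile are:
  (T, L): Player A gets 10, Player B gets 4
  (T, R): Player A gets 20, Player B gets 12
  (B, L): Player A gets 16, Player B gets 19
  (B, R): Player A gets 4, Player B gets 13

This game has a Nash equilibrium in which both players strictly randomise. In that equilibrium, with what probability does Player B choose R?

3/11

Let q be the probability that Player B plays L. In a completely mixed equilibrium, Player A must be indifferent between T and B.
Player A's expected payoff from T is 10q + 20(1−q); from B it is 16q + 4(1−q).
Setting these equal: −10q + 20 = 12q + 4, so q = 8/11.
Therefore Player B plays R with probability 1 − 8/11 = 3/11.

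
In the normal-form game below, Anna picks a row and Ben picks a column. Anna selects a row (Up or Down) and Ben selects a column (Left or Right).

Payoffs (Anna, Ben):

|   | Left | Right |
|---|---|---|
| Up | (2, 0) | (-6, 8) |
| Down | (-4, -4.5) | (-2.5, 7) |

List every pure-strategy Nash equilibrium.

(Up, Left): Ben prefers Right (8 > 0) — not an equilibrium.
(Up, Right): Anna prefers Down (-2.5 > -6) — not an equilibrium.
(Down, Left): Anna prefers Up (2 > -4); Ben prefers Right (7 > -4.5) — not an equilibrium.
(Down, Right): Anna gets -2.5 ≥ -6 from Up, and Ben gets 7 ≥ -4.5 from Left — Nash equilibrium.

(Down, Right)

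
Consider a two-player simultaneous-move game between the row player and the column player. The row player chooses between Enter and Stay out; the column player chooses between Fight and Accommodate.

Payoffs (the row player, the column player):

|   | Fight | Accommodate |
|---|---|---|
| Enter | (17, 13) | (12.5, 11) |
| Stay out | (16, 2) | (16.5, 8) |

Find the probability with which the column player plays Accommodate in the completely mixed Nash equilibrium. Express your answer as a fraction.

Let c be the probability that the column player plays Fight. In a completely mixed equilibrium, the row player must be indifferent between Enter and Stay out.
The row player's expected payoff from Enter is 17c + 12.5(1−c); from Stay out it is 16c + 16.5(1−c).
Setting these equal: 4.5c + 12.5 = −0.5c + 16.5, so c = 4/5.
Therefore the column player plays Accommodate with probability 1 − 4/5 = 1/5.

1/5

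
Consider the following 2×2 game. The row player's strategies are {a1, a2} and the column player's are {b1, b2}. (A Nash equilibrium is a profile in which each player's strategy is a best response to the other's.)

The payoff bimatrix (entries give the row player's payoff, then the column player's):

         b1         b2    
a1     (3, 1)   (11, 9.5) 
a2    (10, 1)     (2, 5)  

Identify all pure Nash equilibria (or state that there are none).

(a1, b2)

(a1, b1): the row player prefers a2 (10 > 3); the column player prefers b2 (9.5 > 1) — not an equilibrium.
(a1, b2): the row player gets 11 ≥ 2 from a2, and the column player gets 9.5 ≥ 1 from b1 — Nash equilibrium.
(a2, b1): the column player prefers b2 (5 > 1) — not an equilibrium.
(a2, b2): the row player prefers a1 (11 > 2) — not an equilibrium.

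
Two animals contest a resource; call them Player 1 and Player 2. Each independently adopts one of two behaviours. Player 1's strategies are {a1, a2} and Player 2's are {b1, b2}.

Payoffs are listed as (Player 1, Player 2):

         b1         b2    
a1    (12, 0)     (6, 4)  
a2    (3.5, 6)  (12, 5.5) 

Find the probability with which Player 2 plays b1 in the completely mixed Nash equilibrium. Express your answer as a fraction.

Let y be the probability that Player 2 plays b1. In a completely mixed equilibrium, Player 1 must be indifferent between a1 and a2.
Player 1's expected payoff from a1 is 12y + 6(1−y); from a2 it is 3.5y + 12(1−y).
Setting these equal: 6y + 6 = −8.5y + 12, so y = 12/29.

12/29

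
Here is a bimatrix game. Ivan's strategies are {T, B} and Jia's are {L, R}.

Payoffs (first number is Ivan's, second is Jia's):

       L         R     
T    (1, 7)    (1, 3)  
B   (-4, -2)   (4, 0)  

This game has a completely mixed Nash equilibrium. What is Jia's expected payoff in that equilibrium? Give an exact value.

1

First find x, the probability Ivan plays T, from Jia's indifference between L and R: 7x − 2(1−x) = 3x, giving x = 1/3.
Since Jia is indifferent in equilibrium, Jia's expected payoff equals the payoff from either column against (1/3, 2/3). Using L: 7(1/3) − 2(2/3) = 1.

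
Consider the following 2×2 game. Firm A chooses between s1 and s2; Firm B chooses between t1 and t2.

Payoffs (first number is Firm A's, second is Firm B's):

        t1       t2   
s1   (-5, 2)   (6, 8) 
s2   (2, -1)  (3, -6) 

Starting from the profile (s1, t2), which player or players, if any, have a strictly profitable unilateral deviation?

Firm A at (s1, t2) earns 6; deviating to s2 yields 3 — not better.
Firm B earns 8; deviating to t1 yields 2 — not better.
Neither player can strictly improve; the profile is a Nash equilibrium.

Neither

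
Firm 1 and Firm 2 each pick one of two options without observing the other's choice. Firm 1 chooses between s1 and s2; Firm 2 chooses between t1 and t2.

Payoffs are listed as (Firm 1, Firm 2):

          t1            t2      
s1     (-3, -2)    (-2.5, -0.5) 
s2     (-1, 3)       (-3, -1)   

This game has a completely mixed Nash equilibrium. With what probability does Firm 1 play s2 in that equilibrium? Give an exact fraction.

Let x be the probability that Firm 1 plays s1. In a completely mixed equilibrium, Firm 2 must be indifferent between t1 and t2.
Firm 2's expected payoff from t1 is −2x + 3(1−x); from t2 it is −0.5x − (1−x).
Setting these equal: −5x + 3 = 0.5x − 1, so x = 8/11.
Therefore Firm 1 plays s2 with probability 1 − 8/11 = 3/11.

3/11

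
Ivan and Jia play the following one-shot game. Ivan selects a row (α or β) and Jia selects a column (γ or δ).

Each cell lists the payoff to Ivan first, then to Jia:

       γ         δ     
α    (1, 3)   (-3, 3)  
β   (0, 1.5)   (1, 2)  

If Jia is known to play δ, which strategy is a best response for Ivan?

Against δ, Ivan earns -3 from α and 1 from β.
So β is the best response.

β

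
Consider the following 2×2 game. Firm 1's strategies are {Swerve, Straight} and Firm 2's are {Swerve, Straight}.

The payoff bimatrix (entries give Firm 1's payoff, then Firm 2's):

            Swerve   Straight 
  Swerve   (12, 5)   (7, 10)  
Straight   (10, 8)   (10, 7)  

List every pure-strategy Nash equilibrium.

none

(Swerve, Swerve): Firm 2 prefers Straight (10 > 5) — not an equilibrium.
(Swerve, Straight): Firm 1 prefers Straight (10 > 7) — not an equilibrium.
(Straight, Swerve): Firm 1 prefers Swerve (12 > 10) — not an equilibrium.
(Straight, Straight): Firm 2 prefers Swerve (8 > 7) — not an equilibrium.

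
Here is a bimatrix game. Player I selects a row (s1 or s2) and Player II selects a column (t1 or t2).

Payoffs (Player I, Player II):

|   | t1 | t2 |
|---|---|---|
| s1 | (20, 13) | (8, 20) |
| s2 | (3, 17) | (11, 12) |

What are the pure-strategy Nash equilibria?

none

(s1, t1): Player II prefers t2 (20 > 13) — not an equilibrium.
(s1, t2): Player I prefers s2 (11 > 8) — not an equilibrium.
(s2, t1): Player I prefers s1 (20 > 3) — not an equilibrium.
(s2, t2): Player II prefers t1 (17 > 12) — not an equilibrium.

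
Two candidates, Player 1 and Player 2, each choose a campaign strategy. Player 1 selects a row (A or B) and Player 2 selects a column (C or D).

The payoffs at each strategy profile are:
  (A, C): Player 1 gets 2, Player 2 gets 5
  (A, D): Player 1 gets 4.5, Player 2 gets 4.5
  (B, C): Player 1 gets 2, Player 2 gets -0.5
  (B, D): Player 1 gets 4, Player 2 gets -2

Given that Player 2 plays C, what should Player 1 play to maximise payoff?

either — both A and B are best responses

Against C, Player 1 earns 2 from A and 2 from B.
So either strategy is a best response.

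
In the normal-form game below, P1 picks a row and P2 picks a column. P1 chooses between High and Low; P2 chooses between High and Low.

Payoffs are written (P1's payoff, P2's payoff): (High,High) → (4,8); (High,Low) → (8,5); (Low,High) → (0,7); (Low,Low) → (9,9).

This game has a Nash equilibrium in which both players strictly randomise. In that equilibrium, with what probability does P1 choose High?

Let p be the probability that P1 plays High. In a completely mixed equilibrium, P2 must be indifferent between High and Low.
P2's expected payoff from High is 8p + 7(1−p); from Low it is 5p + 9(1−p).
Setting these equal: p + 7 = −4p + 9, so p = 2/5.

2/5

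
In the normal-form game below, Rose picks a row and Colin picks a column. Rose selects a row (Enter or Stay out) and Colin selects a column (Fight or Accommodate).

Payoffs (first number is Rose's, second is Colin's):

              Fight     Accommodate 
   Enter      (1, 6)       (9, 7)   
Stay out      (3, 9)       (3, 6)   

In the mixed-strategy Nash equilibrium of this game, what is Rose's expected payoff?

3

First find q, the probability Colin plays Fight, from Rose's indifference between Enter and Stay out: q + 9(1−q) = 3q + 3(1−q), giving q = 3/4.
Since Rose is indifferent in equilibrium, Rose's expected payoff equals the payoff from either row against (3/4, 1/4). Using Enter: (3/4) + 9(1/4) = 3.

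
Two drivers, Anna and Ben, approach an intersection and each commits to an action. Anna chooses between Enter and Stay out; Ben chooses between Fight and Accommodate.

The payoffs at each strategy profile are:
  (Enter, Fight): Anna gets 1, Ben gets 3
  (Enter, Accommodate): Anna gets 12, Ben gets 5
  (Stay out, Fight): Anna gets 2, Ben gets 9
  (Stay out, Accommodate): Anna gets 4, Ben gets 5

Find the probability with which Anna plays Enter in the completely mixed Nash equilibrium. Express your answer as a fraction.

Let p be the probability that Anna plays Enter. In a completely mixed equilibrium, Ben must be indifferent between Fight and Accommodate.
Ben's expected payoff from Fight is 3p + 9(1−p); from Accommodate it is 5p + 5(1−p).
Setting these equal: −6p + 9 = 5, so p = 2/3.

2/3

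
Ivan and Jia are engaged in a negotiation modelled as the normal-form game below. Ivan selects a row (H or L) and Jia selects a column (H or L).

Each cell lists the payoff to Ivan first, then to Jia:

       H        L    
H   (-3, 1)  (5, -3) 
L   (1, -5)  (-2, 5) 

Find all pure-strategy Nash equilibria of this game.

(H, H): Ivan prefers L (1 > -3) — not an equilibrium.
(H, L): Jia prefers H (1 > -3) — not an equilibrium.
(L, H): Jia prefers L (5 > -5) — not an equilibrium.
(L, L): Ivan prefers H (5 > -2) — not an equilibrium.

none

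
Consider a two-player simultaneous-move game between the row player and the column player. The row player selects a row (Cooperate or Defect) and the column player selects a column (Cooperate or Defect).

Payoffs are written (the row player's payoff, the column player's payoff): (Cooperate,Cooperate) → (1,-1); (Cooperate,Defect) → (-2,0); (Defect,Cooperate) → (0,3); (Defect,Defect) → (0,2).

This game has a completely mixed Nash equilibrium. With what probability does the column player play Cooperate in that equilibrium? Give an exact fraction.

Let q be the probability that the column player plays Cooperate. In a completely mixed equilibrium, the row player must be indifferent between Cooperate and Defect.
The row player's expected payoff from Cooperate is q − 2(1−q); from Defect it is 0.
Setting these equal: 3q − 2 = 0, so q = 2/3.

2/3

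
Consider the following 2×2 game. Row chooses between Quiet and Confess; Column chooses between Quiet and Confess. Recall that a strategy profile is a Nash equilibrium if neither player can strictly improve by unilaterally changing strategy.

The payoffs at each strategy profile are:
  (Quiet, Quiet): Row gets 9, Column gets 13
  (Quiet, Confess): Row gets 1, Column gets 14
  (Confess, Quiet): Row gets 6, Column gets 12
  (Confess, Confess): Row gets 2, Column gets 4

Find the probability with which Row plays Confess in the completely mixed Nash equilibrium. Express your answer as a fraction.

1/9

Let r be the probability that Row plays Quiet. In a completely mixed equilibrium, Column must be indifferent between Quiet and Confess.
Column's expected payoff from Quiet is 13r + 12(1−r); from Confess it is 14r + 4(1−r).
Setting these equal: r + 12 = 10r + 4, so r = 8/9.
Therefore Row plays Confess with probability 1 − 8/9 = 1/9.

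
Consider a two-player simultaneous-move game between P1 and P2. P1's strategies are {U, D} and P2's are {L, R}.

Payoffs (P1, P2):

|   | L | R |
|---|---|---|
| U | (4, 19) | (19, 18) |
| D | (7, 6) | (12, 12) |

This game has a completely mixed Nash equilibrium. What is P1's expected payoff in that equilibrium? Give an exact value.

17/2

First find y, the probability P2 plays L, from P1's indifference between U and D: 4y + 19(1−y) = 7y + 12(1−y), giving y = 7/10.
Since P1 is indifferent in equilibrium, P1's expected payoff equals the payoff from either row against (7/10, 3/10). Using U: 4(7/10) + 19(3/10) = 17/2.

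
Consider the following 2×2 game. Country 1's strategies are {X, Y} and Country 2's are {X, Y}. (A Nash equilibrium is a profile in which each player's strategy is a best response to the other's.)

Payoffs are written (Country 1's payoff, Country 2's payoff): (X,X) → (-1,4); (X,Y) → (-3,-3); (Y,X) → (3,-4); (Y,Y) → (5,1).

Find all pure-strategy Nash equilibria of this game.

(Y, Y)

(X, X): Country 1 prefers Y (3 > -1) — not an equilibrium.
(X, Y): Country 1 prefers Y (5 > -3); Country 2 prefers X (4 > -3) — not an equilibrium.
(Y, X): Country 2 prefers Y (1 > -4) — not an equilibrium.
(Y, Y): Country 1 gets 5 ≥ -3 from X, and Country 2 gets 1 ≥ -4 from X — Nash equilibrium.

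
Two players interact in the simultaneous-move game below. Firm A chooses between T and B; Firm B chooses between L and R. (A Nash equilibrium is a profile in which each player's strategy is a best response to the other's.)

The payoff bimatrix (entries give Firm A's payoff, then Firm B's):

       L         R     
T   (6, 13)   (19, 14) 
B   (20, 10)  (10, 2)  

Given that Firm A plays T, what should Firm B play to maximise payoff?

Against T, Firm B earns 13 from L and 14 from R.
So R is the best response.

R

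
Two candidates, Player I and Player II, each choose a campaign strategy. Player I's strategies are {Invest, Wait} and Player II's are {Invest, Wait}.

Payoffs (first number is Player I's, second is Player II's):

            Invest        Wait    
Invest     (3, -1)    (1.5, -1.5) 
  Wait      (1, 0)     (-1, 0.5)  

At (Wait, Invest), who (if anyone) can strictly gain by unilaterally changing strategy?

Both

Player I at (Wait, Invest) earns 1; deviating to Invest yields 3 — a strict improvement.
Player II earns 0; deviating to Wait yields 0.5 — a strict improvement.
Both Player I and Player II have strictly profitable deviations.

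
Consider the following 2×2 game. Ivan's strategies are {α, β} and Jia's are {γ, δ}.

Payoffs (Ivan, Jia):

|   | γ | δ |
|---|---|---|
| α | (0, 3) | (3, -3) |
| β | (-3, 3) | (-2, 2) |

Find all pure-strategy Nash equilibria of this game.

(α, γ): Ivan gets 0 ≥ -3 from β, and Jia gets 3 ≥ -3 from δ — Nash equilibrium.
(α, δ): Jia prefers γ (3 > -3) — not an equilibrium.
(β, γ): Ivan prefers α (0 > -3) — not an equilibrium.
(β, δ): Ivan prefers α (3 > -2); Jia prefers γ (3 > 2) — not an equilibrium.

(α, γ)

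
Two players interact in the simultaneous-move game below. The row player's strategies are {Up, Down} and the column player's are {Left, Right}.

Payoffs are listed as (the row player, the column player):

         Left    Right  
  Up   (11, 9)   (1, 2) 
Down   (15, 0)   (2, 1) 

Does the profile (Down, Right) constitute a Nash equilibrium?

At (Down, Right), the row player earns 2; switching to Up would give 1, so the row player has no profitable deviation.
The column player earns 1; switching to Left would give 0, so the column player has no profitable deviation.
Neither player can gain by a unilateral deviation, so this profile is a Nash equilibrium.

Yes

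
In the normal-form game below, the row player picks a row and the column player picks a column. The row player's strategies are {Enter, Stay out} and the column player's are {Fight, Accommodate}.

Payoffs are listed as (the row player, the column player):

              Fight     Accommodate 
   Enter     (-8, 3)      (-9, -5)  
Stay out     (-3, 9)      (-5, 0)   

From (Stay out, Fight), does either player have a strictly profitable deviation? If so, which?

The row player at (Stay out, Fight) earns -3; deviating to Enter yields -8 — not better.
The column player earns 9; deviating to Accommodate yields 0 — not better.
Neither player can strictly improve; the profile is a Nash equilibrium.

Neither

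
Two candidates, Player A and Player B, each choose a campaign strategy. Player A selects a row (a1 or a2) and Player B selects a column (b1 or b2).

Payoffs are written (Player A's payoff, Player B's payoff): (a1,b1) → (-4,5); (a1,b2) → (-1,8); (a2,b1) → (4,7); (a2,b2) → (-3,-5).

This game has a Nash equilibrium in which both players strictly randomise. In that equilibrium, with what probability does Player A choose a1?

4/5

Let x be the probability that Player A plays a1. In a completely mixed equilibrium, Player B must be indifferent between b1 and b2.
Player B's expected payoff from b1 is 5x + 7(1−x); from b2 it is 8x − 5(1−x).
Setting these equal: −2x + 7 = 13x − 5, so x = 4/5.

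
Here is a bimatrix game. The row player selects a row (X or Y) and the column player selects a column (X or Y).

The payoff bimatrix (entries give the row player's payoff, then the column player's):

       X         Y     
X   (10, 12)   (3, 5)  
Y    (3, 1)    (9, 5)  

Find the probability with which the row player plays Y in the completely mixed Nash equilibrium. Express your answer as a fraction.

7/11

Let p be the probability that the row player plays X. In a completely mixed equilibrium, the column player must be indifferent between X and Y.
The column player's expected payoff from X is 12p + (1−p); from Y it is 5p + 5(1−p).
Setting these equal: 11p + 1 = 5, so p = 4/11.
Therefore the row player plays Y with probability 1 − 4/11 = 7/11.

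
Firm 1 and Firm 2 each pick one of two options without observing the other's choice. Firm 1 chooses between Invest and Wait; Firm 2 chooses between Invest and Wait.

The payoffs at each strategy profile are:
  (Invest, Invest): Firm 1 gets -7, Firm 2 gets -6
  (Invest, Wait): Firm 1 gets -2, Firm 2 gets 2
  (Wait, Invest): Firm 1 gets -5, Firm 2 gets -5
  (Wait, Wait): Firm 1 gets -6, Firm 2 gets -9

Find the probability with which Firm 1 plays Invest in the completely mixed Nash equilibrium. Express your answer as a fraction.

1/3

Let p be the probability that Firm 1 plays Invest. In a completely mixed equilibrium, Firm 2 must be indifferent between Invest and Wait.
Firm 2's expected payoff from Invest is −6p − 5(1−p); from Wait it is 2p − 9(1−p).
Setting these equal: −p − 5 = 11p − 9, so p = 1/3.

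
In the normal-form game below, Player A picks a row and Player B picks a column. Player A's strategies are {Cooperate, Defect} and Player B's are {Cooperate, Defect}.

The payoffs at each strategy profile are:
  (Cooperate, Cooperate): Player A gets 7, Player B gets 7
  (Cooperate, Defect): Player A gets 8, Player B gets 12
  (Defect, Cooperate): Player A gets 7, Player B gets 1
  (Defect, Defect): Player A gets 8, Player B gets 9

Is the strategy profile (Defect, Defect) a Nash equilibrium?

Yes

At (Defect, Defect), Player A earns 8; switching to Cooperate would give 8, so Player A has no profitable deviation.
Player B earns 9; switching to Cooperate would give 1, so Player B has no profitable deviation.
Neither player can gain by a unilateral deviation, so this profile is a Nash equilibrium.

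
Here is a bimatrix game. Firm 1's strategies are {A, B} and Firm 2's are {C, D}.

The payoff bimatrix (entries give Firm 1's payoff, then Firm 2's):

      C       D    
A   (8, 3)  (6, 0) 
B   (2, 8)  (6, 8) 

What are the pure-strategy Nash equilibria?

(A, C) and (B, D)

(A, C): Firm 1 gets 8 ≥ 2 from B, and Firm 2 gets 3 ≥ 0 from D — Nash equilibrium.
(A, D): Firm 2 prefers C (3 > 0) — not an equilibrium.
(B, C): Firm 1 prefers A (8 > 2) — not an equilibrium.
(B, D): Firm 1 gets 6 ≥ 6 from A, and Firm 2 gets 8 ≥ 8 from C — Nash equilibrium.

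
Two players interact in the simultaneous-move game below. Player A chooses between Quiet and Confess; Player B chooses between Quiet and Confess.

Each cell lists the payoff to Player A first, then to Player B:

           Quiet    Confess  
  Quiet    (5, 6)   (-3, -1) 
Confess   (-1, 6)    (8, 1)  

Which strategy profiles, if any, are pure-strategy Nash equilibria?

(Quiet, Quiet)

(Quiet, Quiet): Player A gets 5 ≥ -1 from Confess, and Player B gets 6 ≥ -1 from Confess — Nash equilibrium.
(Quiet, Confess): Player A prefers Confess (8 > -3); Player B prefers Quiet (6 > -1) — not an equilibrium.
(Confess, Quiet): Player A prefers Quiet (5 > -1) — not an equilibrium.
(Confess, Confess): Player B prefers Quiet (6 > 1) — not an equilibrium.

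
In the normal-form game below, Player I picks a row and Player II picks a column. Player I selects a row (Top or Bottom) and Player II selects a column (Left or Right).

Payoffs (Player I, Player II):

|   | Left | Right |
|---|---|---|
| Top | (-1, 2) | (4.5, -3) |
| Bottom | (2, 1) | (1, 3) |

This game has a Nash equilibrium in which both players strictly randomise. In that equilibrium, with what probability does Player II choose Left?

Let c be the probability that Player II plays Left. In a completely mixed equilibrium, Player I must be indifferent between Top and Bottom.
Player I's expected payoff from Top is −c + 4.5(1−c); from Bottom it is 2c + (1−c).
Setting these equal: −5.5c + 4.5 = c + 1, so c = 7/13.

7/13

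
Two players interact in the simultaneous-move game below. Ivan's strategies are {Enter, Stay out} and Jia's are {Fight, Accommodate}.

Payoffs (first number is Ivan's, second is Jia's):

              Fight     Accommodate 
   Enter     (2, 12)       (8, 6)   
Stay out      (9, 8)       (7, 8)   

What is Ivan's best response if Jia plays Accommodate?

Enter

Against Accommodate, Ivan earns 8 from Enter and 7 from Stay out.
So Enter is the best response.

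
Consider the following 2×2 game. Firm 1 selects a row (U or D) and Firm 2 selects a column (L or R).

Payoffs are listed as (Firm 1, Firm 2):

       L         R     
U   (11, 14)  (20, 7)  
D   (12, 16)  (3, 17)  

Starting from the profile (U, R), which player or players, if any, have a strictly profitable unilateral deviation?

Firm 2

Firm 1 at (U, R) earns 20; deviating to D yields 3 — not better.
Firm 2 earns 7; deviating to L yields 14 — a strict improvement.
Only Firm 2 has a strictly profitable deviation.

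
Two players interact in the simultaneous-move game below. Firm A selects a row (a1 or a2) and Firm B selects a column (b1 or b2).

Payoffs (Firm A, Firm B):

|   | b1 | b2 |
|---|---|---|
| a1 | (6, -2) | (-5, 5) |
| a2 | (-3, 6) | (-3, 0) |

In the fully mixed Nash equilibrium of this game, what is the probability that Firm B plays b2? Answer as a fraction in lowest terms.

9/11

Let y be the probability that Firm B plays b1. In a completely mixed equilibrium, Firm A must be indifferent between a1 and a2.
Firm A's expected payoff from a1 is 6y − 5(1−y); from a2 it is −3y − 3(1−y).
Setting these equal: 11y − 5 = -3, so y = 2/11.
Therefore Firm B plays b2 with probability 1 − 2/11 = 9/11.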